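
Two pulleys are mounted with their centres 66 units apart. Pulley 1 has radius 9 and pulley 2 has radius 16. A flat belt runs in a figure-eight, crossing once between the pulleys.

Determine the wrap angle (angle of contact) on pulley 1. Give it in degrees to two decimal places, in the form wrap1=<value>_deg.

wrap1=224.52_deg

crossed belt: β = asin((r1+r2)/C) = asin(25/66) = 22.2586°
wrap1 = wrap2 = π + 2β = 224.5172°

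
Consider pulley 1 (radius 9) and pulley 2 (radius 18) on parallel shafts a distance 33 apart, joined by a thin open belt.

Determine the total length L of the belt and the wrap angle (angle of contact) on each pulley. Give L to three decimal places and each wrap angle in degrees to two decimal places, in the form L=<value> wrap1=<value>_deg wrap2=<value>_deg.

L=153.293 wrap1=148.35_deg wrap2=211.65_deg

open belt: β = asin((r2−r1)/C) = asin(9/33) = 15.8266°
wrap1 = π − 2β = 148.3468°
wrap2 = π + 2β = 211.6532°
tangent length = C·cosβ = 31.7490
L = r1·wrap1 + r2·wrap2 + 2·C·cosβ = 9·2.5891 + 18·3.6940 + 2·31.7490 = 153.2931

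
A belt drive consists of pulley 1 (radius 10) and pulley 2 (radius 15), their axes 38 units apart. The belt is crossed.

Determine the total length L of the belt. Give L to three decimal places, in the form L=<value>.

crossed belt: β = asin((r1+r2)/C) = asin(25/38) = 41.1395°
wrap1 = wrap2 = π + 2β = 262.2790°
tangent length = C·cosβ = 28.6182
L = (r1+r2)·wrap + 2·C·cosβ = 25·4.5776 + 2·28.6182 = 171.6772

L=171.677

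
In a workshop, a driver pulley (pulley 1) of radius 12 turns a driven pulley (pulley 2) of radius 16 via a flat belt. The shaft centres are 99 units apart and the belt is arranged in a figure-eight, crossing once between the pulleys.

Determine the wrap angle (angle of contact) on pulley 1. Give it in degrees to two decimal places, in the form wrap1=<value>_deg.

crossed belt: β = asin((r1+r2)/C) = asin(28/99) = 16.4291°
wrap1 = wrap2 = π + 2β = 212.8582°

wrap1=212.86_deg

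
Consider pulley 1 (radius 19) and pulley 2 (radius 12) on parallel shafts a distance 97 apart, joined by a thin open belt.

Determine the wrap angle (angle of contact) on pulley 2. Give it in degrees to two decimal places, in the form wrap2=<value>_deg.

wrap2=171.72_deg

open belt: β = asin((r2−r1)/C) = asin(-7/97) = -4.1383°
wrap1 = π − 2β = 188.2767°
wrap2 = π + 2β = 171.7233°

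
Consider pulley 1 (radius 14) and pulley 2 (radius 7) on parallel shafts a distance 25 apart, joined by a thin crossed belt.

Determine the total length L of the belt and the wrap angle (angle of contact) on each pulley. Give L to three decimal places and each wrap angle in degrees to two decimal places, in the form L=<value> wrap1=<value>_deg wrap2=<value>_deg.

crossed belt: β = asin((r1+r2)/C) = asin(21/25) = 57.1401°
wrap1 = wrap2 = π + 2β = 294.2802°
tangent length = C·cosβ = 13.5647
L = (r1+r2)·wrap + 2·C·cosβ = 21·5.1362 + 2·13.5647 = 134.9887

L=134.989 wrap1=294.28_deg wrap2=294.28_deg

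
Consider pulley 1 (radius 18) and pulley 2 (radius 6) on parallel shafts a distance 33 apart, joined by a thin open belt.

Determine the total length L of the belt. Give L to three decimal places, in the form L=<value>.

L=145.812

open belt: β = asin((r2−r1)/C) = asin(-12/33) = -21.3237°
wrap1 = π − 2β = 222.6474°
wrap2 = π + 2β = 137.3526°
tangent length = C·cosβ = 30.7409
L = r1·wrap1 + r2·wrap2 + 2·C·cosβ = 18·3.8859 + 6·2.3973 + 2·30.7409 = 145.8120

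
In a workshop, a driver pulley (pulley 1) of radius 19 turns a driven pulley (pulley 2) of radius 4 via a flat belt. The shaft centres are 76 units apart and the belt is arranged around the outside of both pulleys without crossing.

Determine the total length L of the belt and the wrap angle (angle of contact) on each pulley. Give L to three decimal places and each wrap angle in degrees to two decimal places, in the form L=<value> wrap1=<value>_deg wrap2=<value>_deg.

open belt: β = asin((r2−r1)/C) = asin(-15/76) = -11.3831°
wrap1 = π − 2β = 202.7662°
wrap2 = π + 2β = 157.2338°
tangent length = C·cosβ = 74.5050
L = r1·wrap1 + r2·wrap2 + 2·C·cosβ = 19·3.5389 + 4·2.7442 + 2·74.5050 = 227.2269

L=227.227 wrap1=202.77_deg wrap2=157.23_deg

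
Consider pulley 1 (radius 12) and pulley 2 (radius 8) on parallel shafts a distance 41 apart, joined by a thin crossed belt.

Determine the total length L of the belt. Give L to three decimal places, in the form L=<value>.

L=154.797

crossed belt: β = asin((r1+r2)/C) = asin(20/41) = 29.1964°
wrap1 = wrap2 = π + 2β = 238.3928°
tangent length = C·cosβ = 35.7911
L = (r1+r2)·wrap + 2·C·cosβ = 20·4.1607 + 2·35.7911 = 154.7969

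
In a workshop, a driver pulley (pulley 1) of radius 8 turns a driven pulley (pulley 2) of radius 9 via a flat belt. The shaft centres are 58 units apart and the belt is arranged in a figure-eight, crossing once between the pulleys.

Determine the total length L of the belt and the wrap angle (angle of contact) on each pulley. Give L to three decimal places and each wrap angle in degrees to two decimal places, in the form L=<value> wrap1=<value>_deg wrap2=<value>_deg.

L=174.426 wrap1=214.09_deg wrap2=214.09_deg

crossed belt: β = asin((r1+r2)/C) = asin(17/58) = 17.0438°
wrap1 = wrap2 = π + 2β = 214.0877°
tangent length = C·cosβ = 55.4527
L = (r1+r2)·wrap + 2·C·cosβ = 17·3.7365 + 2·55.4527 = 174.4265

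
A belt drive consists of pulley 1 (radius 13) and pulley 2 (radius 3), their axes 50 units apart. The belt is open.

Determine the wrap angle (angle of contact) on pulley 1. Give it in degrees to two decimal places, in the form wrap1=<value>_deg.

wrap1=203.07_deg

open belt: β = asin((r2−r1)/C) = asin(-10/50) = -11.5370°
wrap1 = π − 2β = 203.0739°
wrap2 = π + 2β = 156.9261°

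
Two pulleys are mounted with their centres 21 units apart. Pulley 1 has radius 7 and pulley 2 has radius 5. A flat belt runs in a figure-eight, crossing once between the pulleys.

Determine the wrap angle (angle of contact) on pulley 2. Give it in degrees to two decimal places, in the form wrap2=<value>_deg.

crossed belt: β = asin((r1+r2)/C) = asin(12/21) = 34.8499°
wrap1 = wrap2 = π + 2β = 249.6998°

wrap2=249.70_deg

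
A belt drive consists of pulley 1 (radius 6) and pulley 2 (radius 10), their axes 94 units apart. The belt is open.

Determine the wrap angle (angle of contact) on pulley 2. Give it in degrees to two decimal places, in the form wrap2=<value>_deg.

wrap2=184.88_deg

open belt: β = asin((r2−r1)/C) = asin(4/94) = 2.4389°
wrap1 = π − 2β = 175.1223°
wrap2 = π + 2β = 184.8777°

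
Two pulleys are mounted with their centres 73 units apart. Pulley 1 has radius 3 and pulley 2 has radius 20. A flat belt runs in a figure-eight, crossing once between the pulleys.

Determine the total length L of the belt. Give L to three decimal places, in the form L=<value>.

L=225.565

crossed belt: β = asin((r1+r2)/C) = asin(23/73) = 18.3649°
wrap1 = wrap2 = π + 2β = 216.7299°
tangent length = C·cosβ = 69.2820
L = (r1+r2)·wrap + 2·C·cosβ = 23·3.7827 + 2·69.2820 = 225.5650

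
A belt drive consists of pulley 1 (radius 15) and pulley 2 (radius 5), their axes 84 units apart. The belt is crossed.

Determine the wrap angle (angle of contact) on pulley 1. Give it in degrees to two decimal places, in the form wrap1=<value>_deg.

crossed belt: β = asin((r1+r2)/C) = asin(20/84) = 13.7741°
wrap1 = wrap2 = π + 2β = 207.5483°

wrap1=207.55_deg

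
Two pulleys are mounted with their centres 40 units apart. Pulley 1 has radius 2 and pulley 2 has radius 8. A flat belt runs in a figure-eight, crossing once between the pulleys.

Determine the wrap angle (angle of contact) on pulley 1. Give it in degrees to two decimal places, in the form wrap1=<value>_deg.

wrap1=208.96_deg

crossed belt: β = asin((r1+r2)/C) = asin(10/40) = 14.4775°
wrap1 = wrap2 = π + 2β = 208.9550°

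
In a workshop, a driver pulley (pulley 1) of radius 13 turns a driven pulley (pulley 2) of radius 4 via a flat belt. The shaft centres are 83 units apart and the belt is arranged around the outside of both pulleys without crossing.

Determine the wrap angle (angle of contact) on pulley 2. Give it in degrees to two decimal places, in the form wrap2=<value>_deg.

open belt: β = asin((r2−r1)/C) = asin(-9/83) = -6.2250°
wrap1 = π − 2β = 192.4501°
wrap2 = π + 2β = 167.5499°

wrap2=167.55_deg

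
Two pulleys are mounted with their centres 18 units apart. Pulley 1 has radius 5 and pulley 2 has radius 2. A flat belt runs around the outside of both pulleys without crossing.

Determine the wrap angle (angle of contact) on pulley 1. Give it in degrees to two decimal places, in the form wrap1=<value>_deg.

open belt: β = asin((r2−r1)/C) = asin(-3/18) = -9.5941°
wrap1 = π − 2β = 199.1881°
wrap2 = π + 2β = 160.8119°

wrap1=199.19_deg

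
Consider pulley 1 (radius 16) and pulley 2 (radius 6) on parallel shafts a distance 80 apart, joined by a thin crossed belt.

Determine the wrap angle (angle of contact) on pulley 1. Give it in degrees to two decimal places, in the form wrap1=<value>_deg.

crossed belt: β = asin((r1+r2)/C) = asin(22/80) = 15.9620°
wrap1 = wrap2 = π + 2β = 211.9240°

wrap1=211.92_deg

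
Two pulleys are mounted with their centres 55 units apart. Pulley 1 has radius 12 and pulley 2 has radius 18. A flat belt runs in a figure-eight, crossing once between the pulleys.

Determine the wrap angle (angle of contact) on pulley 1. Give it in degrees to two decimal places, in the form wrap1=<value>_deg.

crossed belt: β = asin((r1+r2)/C) = asin(30/55) = 33.0557°
wrap1 = wrap2 = π + 2β = 246.1115°

wrap1=246.11_deg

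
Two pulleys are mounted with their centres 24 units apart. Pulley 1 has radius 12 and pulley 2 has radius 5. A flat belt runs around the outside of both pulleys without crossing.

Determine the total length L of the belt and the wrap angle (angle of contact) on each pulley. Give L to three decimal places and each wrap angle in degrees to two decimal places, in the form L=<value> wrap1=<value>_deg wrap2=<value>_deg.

open belt: β = asin((r2−r1)/C) = asin(-7/24) = -16.9578°
wrap1 = π − 2β = 213.9155°
wrap2 = π + 2β = 146.0845°
tangent length = C·cosβ = 22.9565
L = r1·wrap1 + r2·wrap2 + 2·C·cosβ = 12·3.7335 + 5·2.5497 + 2·22.9565 = 103.4636

L=103.464 wrap1=213.92_deg wrap2=146.08_deg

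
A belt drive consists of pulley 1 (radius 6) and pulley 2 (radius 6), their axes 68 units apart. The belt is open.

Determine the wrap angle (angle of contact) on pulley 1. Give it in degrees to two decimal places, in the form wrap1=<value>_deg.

wrap1=180.00_deg

open belt: β = asin((r2−r1)/C) = asin(0/68) = 0.0000°
wrap1 = π − 2β = 180.0000°
wrap2 = π + 2β = 180.0000°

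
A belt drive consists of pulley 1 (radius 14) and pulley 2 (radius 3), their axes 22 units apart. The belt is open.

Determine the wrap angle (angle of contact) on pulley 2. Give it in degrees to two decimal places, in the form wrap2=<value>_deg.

wrap2=120.00_deg

open belt: β = asin((r2−r1)/C) = asin(-11/22) = -30.0000°
wrap1 = π − 2β = 240.0000°
wrap2 = π + 2β = 120.0000°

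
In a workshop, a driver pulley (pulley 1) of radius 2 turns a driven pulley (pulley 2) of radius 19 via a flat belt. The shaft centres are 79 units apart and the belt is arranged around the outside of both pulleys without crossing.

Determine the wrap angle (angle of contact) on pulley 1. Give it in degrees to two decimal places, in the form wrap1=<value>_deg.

open belt: β = asin((r2−r1)/C) = asin(17/79) = 12.4267°
wrap1 = π − 2β = 155.1467°
wrap2 = π + 2β = 204.8533°

wrap1=155.15_deg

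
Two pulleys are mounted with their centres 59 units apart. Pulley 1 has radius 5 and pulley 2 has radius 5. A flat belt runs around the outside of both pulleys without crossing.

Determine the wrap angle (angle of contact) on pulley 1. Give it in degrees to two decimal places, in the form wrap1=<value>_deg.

open belt: β = asin((r2−r1)/C) = asin(0/59) = 0.0000°
wrap1 = π − 2β = 180.0000°
wrap2 = π + 2β = 180.0000°

wrap1=180.00_deg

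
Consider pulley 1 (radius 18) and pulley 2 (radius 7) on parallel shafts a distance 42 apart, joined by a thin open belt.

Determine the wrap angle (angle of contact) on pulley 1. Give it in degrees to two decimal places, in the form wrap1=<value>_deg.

wrap1=210.37_deg

open belt: β = asin((r2−r1)/C) = asin(-11/42) = -15.1831°
wrap1 = π − 2β = 210.3662°
wrap2 = π + 2β = 149.6338°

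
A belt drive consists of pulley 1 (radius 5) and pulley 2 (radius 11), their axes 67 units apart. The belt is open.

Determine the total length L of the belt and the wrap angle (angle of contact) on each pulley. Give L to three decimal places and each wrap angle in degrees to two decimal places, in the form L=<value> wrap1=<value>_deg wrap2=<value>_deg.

open belt: β = asin((r2−r1)/C) = asin(6/67) = 5.1378°
wrap1 = π − 2β = 169.7243°
wrap2 = π + 2β = 190.2757°
tangent length = C·cosβ = 66.7308
L = r1·wrap1 + r2·wrap2 + 2·C·cosβ = 5·2.9622 + 11·3.3209 + 2·66.7308 = 184.8032

L=184.803 wrap1=169.72_deg wrap2=190.28_deg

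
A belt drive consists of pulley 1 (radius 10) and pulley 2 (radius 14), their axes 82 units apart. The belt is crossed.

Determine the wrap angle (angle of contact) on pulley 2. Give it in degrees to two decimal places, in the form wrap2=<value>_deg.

crossed belt: β = asin((r1+r2)/C) = asin(24/82) = 17.0186°
wrap1 = wrap2 = π + 2β = 214.0373°

wrap2=214.04_deg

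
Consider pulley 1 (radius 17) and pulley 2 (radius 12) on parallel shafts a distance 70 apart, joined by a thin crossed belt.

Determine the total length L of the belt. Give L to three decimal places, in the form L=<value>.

crossed belt: β = asin((r1+r2)/C) = asin(29/70) = 24.4743°
wrap1 = wrap2 = π + 2β = 228.9487°
tangent length = C·cosβ = 63.7103
L = (r1+r2)·wrap + 2·C·cosβ = 29·3.9959 + 2·63.7103 = 243.3019

L=243.302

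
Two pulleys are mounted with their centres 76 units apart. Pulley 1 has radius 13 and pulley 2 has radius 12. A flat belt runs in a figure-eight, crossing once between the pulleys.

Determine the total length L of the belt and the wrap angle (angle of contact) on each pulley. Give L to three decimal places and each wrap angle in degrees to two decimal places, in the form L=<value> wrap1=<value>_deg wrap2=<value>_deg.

L=238.840 wrap1=218.41_deg wrap2=218.41_deg

crossed belt: β = asin((r1+r2)/C) = asin(25/76) = 19.2049°
wrap1 = wrap2 = π + 2β = 218.4098°
tangent length = C·cosβ = 71.7705
L = (r1+r2)·wrap + 2·C·cosβ = 25·3.8120 + 2·71.7705 = 238.8402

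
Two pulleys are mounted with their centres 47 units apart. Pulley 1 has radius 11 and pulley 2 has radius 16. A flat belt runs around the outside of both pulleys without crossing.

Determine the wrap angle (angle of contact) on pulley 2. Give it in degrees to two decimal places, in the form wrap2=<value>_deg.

wrap2=192.21_deg

open belt: β = asin((r2−r1)/C) = asin(5/47) = 6.1069°
wrap1 = π − 2β = 167.7863°
wrap2 = π + 2β = 192.2137°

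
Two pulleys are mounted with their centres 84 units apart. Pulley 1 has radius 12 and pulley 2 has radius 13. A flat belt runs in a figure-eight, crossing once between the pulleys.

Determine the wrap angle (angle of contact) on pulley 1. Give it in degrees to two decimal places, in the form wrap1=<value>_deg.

wrap1=214.63_deg

crossed belt: β = asin((r1+r2)/C) = asin(25/84) = 17.3147°
wrap1 = wrap2 = π + 2β = 214.6293°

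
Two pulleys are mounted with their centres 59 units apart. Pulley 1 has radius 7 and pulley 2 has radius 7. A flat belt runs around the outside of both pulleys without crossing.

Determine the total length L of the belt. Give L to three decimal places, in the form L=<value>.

L=161.982

open belt: β = asin((r2−r1)/C) = asin(0/59) = 0.0000°
wrap1 = π − 2β = 180.0000°
wrap2 = π + 2β = 180.0000°
tangent length = C·cosβ = 59.0000
L = r1·wrap1 + r2·wrap2 + 2·C·cosβ = 7·3.1416 + 7·3.1416 + 2·59.0000 = 161.9823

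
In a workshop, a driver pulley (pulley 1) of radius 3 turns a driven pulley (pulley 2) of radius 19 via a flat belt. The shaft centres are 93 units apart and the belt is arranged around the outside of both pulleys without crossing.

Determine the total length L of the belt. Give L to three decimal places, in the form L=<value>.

open belt: β = asin((r2−r1)/C) = asin(16/93) = 9.9066°
wrap1 = π − 2β = 160.1867°
wrap2 = π + 2β = 199.8133°
tangent length = C·cosβ = 91.6133
L = r1·wrap1 + r2·wrap2 + 2·C·cosβ = 3·2.7958 + 19·3.4874 + 2·91.6133 = 257.8746

L=257.875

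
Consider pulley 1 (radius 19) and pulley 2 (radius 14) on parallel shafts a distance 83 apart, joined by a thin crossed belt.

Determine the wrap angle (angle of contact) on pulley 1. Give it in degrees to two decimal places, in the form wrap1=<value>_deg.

crossed belt: β = asin((r1+r2)/C) = asin(33/83) = 23.4276°
wrap1 = wrap2 = π + 2β = 226.8553°

wrap1=226.86_deg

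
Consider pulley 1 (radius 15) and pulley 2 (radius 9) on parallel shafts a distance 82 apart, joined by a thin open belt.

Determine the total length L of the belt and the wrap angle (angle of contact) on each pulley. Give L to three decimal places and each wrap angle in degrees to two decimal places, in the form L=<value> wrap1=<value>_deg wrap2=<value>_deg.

open belt: β = asin((r2−r1)/C) = asin(-6/82) = -4.1961°
wrap1 = π − 2β = 188.3922°
wrap2 = π + 2β = 171.6078°
tangent length = C·cosβ = 81.7802
L = r1·wrap1 + r2·wrap2 + 2·C·cosβ = 15·3.2881 + 9·2.9951 + 2·81.7802 = 239.8374

L=239.837 wrap1=188.39_deg wrap2=171.61_deg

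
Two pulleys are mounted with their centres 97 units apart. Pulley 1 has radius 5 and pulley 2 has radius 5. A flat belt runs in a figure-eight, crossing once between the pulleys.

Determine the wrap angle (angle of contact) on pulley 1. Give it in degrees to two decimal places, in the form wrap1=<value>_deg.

crossed belt: β = asin((r1+r2)/C) = asin(10/97) = 5.9173°
wrap1 = wrap2 = π + 2β = 191.8346°

wrap1=191.83_deg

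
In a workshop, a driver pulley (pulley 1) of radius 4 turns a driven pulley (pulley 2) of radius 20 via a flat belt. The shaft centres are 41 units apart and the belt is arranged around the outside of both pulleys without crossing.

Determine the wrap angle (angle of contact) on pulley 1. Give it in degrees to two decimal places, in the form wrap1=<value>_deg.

wrap1=134.06_deg

open belt: β = asin((r2−r1)/C) = asin(16/41) = 22.9697°
wrap1 = π − 2β = 134.0606°
wrap2 = π + 2β = 225.9394°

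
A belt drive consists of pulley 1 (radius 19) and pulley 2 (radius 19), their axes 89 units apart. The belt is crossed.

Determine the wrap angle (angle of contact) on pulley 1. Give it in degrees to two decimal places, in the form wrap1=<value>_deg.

wrap1=230.55_deg

crossed belt: β = asin((r1+r2)/C) = asin(38/89) = 25.2752°
wrap1 = wrap2 = π + 2β = 230.5504°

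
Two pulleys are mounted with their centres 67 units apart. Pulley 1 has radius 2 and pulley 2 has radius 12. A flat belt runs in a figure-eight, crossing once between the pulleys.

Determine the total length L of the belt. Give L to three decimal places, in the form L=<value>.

L=180.918

crossed belt: β = asin((r1+r2)/C) = asin(14/67) = 12.0611°
wrap1 = wrap2 = π + 2β = 204.1223°
tangent length = C·cosβ = 65.5210
L = (r1+r2)·wrap + 2·C·cosβ = 14·3.5626 + 2·65.5210 = 180.9185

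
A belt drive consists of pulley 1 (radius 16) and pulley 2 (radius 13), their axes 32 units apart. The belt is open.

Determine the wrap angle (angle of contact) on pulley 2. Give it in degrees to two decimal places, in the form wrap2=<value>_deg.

open belt: β = asin((r2−r1)/C) = asin(-3/32) = -5.3794°
wrap1 = π − 2β = 190.7588°
wrap2 = π + 2β = 169.2412°

wrap2=169.24_deg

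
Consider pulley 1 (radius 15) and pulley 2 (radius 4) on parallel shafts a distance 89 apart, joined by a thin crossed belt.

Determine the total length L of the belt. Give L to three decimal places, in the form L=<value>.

crossed belt: β = asin((r1+r2)/C) = asin(19/89) = 12.3266°
wrap1 = wrap2 = π + 2β = 204.6531°
tangent length = C·cosβ = 86.9483
L = (r1+r2)·wrap + 2·C·cosβ = 19·3.5719 + 2·86.9483 = 241.7621

L=241.762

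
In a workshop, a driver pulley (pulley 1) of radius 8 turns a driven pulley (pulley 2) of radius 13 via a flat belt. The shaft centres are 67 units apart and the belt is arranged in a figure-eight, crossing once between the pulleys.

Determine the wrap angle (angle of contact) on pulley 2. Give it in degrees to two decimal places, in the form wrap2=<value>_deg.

crossed belt: β = asin((r1+r2)/C) = asin(21/67) = 18.2662°
wrap1 = wrap2 = π + 2β = 216.5325°

wrap2=216.53_deg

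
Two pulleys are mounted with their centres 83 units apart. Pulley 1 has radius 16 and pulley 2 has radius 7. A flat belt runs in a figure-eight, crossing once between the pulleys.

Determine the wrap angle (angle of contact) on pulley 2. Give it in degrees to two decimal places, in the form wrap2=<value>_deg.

wrap2=212.18_deg

crossed belt: β = asin((r1+r2)/C) = asin(23/83) = 16.0877°
wrap1 = wrap2 = π + 2β = 212.1754°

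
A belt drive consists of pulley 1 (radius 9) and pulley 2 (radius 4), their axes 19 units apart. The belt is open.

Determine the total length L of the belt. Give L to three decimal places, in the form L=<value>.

open belt: β = asin((r2−r1)/C) = asin(-5/19) = -15.2575°
wrap1 = π − 2β = 210.5150°
wrap2 = π + 2β = 149.4850°
tangent length = C·cosβ = 18.3303
L = r1·wrap1 + r2·wrap2 + 2·C·cosβ = 9·3.6742 + 4·2.6090 + 2·18.3303 = 80.1643

L=80.164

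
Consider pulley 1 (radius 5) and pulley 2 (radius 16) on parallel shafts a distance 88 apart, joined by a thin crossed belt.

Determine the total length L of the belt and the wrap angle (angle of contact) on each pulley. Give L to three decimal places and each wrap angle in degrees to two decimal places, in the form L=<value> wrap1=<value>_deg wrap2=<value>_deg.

L=247.009 wrap1=207.61_deg wrap2=207.61_deg

crossed belt: β = asin((r1+r2)/C) = asin(21/88) = 13.8061°
wrap1 = wrap2 = π + 2β = 207.6121°
tangent length = C·cosβ = 85.4576
L = (r1+r2)·wrap + 2·C·cosβ = 21·3.6235 + 2·85.4576 = 247.0090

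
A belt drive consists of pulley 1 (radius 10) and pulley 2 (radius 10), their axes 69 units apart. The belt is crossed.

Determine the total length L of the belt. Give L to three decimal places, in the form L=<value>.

crossed belt: β = asin((r1+r2)/C) = asin(20/69) = 16.8493°
wrap1 = wrap2 = π + 2β = 213.6986°
tangent length = C·cosβ = 66.0379
L = (r1+r2)·wrap + 2·C·cosβ = 20·3.7297 + 2·66.0379 = 206.6706

L=206.671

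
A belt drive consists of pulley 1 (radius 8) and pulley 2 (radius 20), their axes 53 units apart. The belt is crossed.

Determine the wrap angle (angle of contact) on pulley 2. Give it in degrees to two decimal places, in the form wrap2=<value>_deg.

wrap2=243.78_deg

crossed belt: β = asin((r1+r2)/C) = asin(28/53) = 31.8908°
wrap1 = wrap2 = π + 2β = 243.7816°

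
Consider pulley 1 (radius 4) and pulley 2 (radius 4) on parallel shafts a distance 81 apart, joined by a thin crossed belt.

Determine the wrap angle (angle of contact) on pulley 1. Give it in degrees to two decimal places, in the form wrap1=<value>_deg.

crossed belt: β = asin((r1+r2)/C) = asin(8/81) = 5.6681°
wrap1 = wrap2 = π + 2β = 191.3362°

wrap1=191.34_deg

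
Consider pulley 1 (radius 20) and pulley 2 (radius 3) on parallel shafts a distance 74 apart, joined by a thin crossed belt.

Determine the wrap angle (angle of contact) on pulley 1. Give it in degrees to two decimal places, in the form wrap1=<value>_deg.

wrap1=216.22_deg

crossed belt: β = asin((r1+r2)/C) = asin(23/74) = 18.1081°
wrap1 = wrap2 = π + 2β = 216.2162°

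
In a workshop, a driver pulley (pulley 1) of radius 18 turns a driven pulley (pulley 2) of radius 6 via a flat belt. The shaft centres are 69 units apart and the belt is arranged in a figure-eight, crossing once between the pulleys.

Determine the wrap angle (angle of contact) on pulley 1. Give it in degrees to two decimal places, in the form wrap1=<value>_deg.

crossed belt: β = asin((r1+r2)/C) = asin(24/69) = 20.3544°
wrap1 = wrap2 = π + 2β = 220.7088°

wrap1=220.71_deg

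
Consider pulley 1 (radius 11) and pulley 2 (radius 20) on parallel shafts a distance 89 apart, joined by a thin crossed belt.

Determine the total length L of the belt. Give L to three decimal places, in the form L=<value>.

L=286.300

crossed belt: β = asin((r1+r2)/C) = asin(31/89) = 20.3843°
wrap1 = wrap2 = π + 2β = 220.7685°
tangent length = C·cosβ = 83.4266
L = (r1+r2)·wrap + 2·C·cosβ = 31·3.8531 + 2·83.4266 = 286.3005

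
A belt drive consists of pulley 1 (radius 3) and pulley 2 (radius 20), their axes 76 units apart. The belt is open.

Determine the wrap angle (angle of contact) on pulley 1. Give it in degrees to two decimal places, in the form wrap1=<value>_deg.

wrap1=154.15_deg

open belt: β = asin((r2−r1)/C) = asin(17/76) = 12.9255°
wrap1 = π − 2β = 154.1490°
wrap2 = π + 2β = 205.8510°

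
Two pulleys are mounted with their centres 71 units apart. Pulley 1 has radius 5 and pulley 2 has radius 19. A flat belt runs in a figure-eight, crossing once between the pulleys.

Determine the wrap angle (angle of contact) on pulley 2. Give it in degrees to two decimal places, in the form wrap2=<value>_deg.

wrap2=219.51_deg

crossed belt: β = asin((r1+r2)/C) = asin(24/71) = 19.7568°
wrap1 = wrap2 = π + 2β = 219.5136°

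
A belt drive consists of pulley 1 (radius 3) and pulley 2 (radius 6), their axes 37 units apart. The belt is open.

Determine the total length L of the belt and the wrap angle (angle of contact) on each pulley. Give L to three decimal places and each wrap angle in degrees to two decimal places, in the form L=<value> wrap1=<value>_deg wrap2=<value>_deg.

open belt: β = asin((r2−r1)/C) = asin(3/37) = 4.6507°
wrap1 = π − 2β = 170.6986°
wrap2 = π + 2β = 189.3014°
tangent length = C·cosβ = 36.8782
L = r1·wrap1 + r2·wrap2 + 2·C·cosβ = 3·2.9793 + 6·3.3039 + 2·36.8782 = 102.5177

L=102.518 wrap1=170.70_deg wrap2=189.30_deg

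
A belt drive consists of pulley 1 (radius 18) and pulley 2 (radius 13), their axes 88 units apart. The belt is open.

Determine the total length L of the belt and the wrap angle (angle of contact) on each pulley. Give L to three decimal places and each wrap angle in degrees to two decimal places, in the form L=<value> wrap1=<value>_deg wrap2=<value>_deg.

open belt: β = asin((r2−r1)/C) = asin(-5/88) = -3.2572°
wrap1 = π − 2β = 186.5144°
wrap2 = π + 2β = 173.4856°
tangent length = C·cosβ = 87.8578
L = r1·wrap1 + r2·wrap2 + 2·C·cosβ = 18·3.2553 + 13·3.0279 + 2·87.8578 = 273.6735

L=273.674 wrap1=186.51_deg wrap2=173.49_deg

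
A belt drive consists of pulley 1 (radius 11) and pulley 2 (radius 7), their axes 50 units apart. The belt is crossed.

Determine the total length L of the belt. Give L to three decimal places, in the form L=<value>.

crossed belt: β = asin((r1+r2)/C) = asin(18/50) = 21.1002°
wrap1 = wrap2 = π + 2β = 222.2004°
tangent length = C·cosβ = 46.6476
L = (r1+r2)·wrap + 2·C·cosβ = 18·3.8781 + 2·46.6476 = 163.1015

L=163.102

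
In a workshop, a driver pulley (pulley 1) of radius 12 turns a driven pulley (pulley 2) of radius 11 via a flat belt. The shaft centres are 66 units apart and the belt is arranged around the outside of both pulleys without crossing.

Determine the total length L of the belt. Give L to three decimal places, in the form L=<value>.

L=204.272

open belt: β = asin((r2−r1)/C) = asin(-1/66) = -0.8682°
wrap1 = π − 2β = 181.7363°
wrap2 = π + 2β = 178.2637°
tangent length = C·cosβ = 65.9924
L = r1·wrap1 + r2·wrap2 + 2·C·cosβ = 12·3.1719 + 11·3.1113 + 2·65.9924 = 204.2718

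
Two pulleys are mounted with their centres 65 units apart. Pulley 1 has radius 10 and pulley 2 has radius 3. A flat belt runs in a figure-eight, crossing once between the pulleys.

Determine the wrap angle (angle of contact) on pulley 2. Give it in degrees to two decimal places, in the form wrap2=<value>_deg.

wrap2=203.07_deg

crossed belt: β = asin((r1+r2)/C) = asin(13/65) = 11.5370°
wrap1 = wrap2 = π + 2β = 203.0739°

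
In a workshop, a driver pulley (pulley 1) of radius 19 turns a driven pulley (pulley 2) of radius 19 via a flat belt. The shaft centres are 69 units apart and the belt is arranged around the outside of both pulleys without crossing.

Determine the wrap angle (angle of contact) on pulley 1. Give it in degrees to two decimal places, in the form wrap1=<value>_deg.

open belt: β = asin((r2−r1)/C) = asin(0/69) = 0.0000°
wrap1 = π − 2β = 180.0000°
wrap2 = π + 2β = 180.0000°

wrap1=180.00_deg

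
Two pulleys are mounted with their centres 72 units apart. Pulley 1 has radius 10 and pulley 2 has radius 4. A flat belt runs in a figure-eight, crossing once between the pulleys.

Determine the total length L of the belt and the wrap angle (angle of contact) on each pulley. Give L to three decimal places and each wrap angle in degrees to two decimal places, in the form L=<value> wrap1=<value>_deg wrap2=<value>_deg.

L=190.713 wrap1=202.42_deg wrap2=202.42_deg

crossed belt: β = asin((r1+r2)/C) = asin(14/72) = 11.2123°
wrap1 = wrap2 = π + 2β = 202.4245°
tangent length = C·cosβ = 70.6258
L = (r1+r2)·wrap + 2·C·cosβ = 14·3.5330 + 2·70.6258 = 190.7132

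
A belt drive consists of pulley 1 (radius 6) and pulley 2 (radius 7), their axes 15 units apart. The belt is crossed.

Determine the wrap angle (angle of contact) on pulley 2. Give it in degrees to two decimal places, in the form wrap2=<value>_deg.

wrap2=300.15_deg

crossed belt: β = asin((r1+r2)/C) = asin(13/15) = 60.0736°
wrap1 = wrap2 = π + 2β = 300.1471°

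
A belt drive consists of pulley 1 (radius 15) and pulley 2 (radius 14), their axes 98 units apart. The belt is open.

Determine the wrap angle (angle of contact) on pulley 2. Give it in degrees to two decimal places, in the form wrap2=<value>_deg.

open belt: β = asin((r2−r1)/C) = asin(-1/98) = -0.5847°
wrap1 = π − 2β = 181.1693°
wrap2 = π + 2β = 178.8307°

wrap2=178.83_deg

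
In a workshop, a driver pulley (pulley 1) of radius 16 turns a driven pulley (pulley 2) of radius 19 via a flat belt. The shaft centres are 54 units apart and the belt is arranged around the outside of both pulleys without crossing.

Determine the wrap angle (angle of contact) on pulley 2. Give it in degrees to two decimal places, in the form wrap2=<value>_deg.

wrap2=186.37_deg

open belt: β = asin((r2−r1)/C) = asin(3/54) = 3.1847°
wrap1 = π − 2β = 173.6305°
wrap2 = π + 2β = 186.3695°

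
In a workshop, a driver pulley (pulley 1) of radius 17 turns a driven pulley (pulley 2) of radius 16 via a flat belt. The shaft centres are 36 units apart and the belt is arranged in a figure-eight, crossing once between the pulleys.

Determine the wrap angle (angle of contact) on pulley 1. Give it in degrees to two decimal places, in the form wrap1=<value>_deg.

wrap1=312.89_deg

crossed belt: β = asin((r1+r2)/C) = asin(33/36) = 66.4435°
wrap1 = wrap2 = π + 2β = 312.8871°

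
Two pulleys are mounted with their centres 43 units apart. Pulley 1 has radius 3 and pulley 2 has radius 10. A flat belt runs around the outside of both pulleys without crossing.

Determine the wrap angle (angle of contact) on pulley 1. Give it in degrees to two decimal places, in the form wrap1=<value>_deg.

wrap1=161.26_deg

open belt: β = asin((r2−r1)/C) = asin(7/43) = 9.3689°
wrap1 = π − 2β = 161.2622°
wrap2 = π + 2β = 198.7378°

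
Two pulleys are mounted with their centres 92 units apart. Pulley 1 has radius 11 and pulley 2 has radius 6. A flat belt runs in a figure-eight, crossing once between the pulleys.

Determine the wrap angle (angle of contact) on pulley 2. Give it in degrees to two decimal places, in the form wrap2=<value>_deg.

wrap2=201.30_deg

crossed belt: β = asin((r1+r2)/C) = asin(17/92) = 10.6485°
wrap1 = wrap2 = π + 2β = 201.2969°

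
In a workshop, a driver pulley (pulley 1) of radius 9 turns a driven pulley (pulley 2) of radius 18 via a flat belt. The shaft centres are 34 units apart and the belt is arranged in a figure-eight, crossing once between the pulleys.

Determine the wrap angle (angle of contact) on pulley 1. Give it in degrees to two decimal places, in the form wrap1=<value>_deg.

crossed belt: β = asin((r1+r2)/C) = asin(27/34) = 52.5720°
wrap1 = wrap2 = π + 2β = 285.1440°

wrap1=285.14_deg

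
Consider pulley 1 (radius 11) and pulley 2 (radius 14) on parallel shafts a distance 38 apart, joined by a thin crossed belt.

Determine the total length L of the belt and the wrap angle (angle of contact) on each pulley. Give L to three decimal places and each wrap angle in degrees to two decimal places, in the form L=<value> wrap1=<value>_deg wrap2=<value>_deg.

L=171.677 wrap1=262.28_deg wrap2=262.28_deg

crossed belt: β = asin((r1+r2)/C) = asin(25/38) = 41.1395°
wrap1 = wrap2 = π + 2β = 262.2790°
tangent length = C·cosβ = 28.6182
L = (r1+r2)·wrap + 2·C·cosβ = 25·4.5776 + 2·28.6182 = 171.6772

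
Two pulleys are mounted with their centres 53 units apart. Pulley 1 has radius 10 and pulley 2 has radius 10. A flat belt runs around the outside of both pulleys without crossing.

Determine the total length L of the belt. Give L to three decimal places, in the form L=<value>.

open belt: β = asin((r2−r1)/C) = asin(0/53) = 0.0000°
wrap1 = π − 2β = 180.0000°
wrap2 = π + 2β = 180.0000°
tangent length = C·cosβ = 53.0000
L = r1·wrap1 + r2·wrap2 + 2·C·cosβ = 10·3.1416 + 10·3.1416 + 2·53.0000 = 168.8319

L=168.832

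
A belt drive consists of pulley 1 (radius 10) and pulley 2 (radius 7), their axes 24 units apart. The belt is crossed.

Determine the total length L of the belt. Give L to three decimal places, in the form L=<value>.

L=114.052

crossed belt: β = asin((r1+r2)/C) = asin(17/24) = 45.0995°
wrap1 = wrap2 = π + 2β = 270.1989°
tangent length = C·cosβ = 16.9411
L = (r1+r2)·wrap + 2·C·cosβ = 17·4.7159 + 2·16.9411 = 114.0518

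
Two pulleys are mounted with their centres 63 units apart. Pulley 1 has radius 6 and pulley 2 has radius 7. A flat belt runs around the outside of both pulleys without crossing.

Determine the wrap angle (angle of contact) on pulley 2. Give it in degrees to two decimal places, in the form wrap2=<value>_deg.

open belt: β = asin((r2−r1)/C) = asin(1/63) = 0.9095°
wrap1 = π − 2β = 178.1810°
wrap2 = π + 2β = 181.8190°

wrap2=181.82_deg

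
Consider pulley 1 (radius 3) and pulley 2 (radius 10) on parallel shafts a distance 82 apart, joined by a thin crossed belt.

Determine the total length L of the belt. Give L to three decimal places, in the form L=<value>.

crossed belt: β = asin((r1+r2)/C) = asin(13/82) = 9.1220°
wrap1 = wrap2 = π + 2β = 198.2439°
tangent length = C·cosβ = 80.9630
L = (r1+r2)·wrap + 2·C·cosβ = 13·3.4600 + 2·80.9630 = 206.9060

L=206.906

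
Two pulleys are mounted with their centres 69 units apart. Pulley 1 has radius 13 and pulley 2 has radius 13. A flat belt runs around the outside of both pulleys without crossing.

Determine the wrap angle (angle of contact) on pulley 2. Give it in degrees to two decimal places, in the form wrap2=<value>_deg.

open belt: β = asin((r2−r1)/C) = asin(0/69) = 0.0000°
wrap1 = π − 2β = 180.0000°
wrap2 = π + 2β = 180.0000°

wrap2=180.00_deg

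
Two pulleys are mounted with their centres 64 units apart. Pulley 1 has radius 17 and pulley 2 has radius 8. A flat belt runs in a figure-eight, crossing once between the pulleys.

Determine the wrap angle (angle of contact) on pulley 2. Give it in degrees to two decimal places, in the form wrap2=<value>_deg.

crossed belt: β = asin((r1+r2)/C) = asin(25/64) = 22.9934°
wrap1 = wrap2 = π + 2β = 225.9868°

wrap2=225.99_deg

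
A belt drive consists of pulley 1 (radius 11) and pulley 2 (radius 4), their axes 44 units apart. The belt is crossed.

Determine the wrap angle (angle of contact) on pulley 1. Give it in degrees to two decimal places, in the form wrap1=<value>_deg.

crossed belt: β = asin((r1+r2)/C) = asin(15/44) = 19.9323°
wrap1 = wrap2 = π + 2β = 219.8645°

wrap1=219.86_deg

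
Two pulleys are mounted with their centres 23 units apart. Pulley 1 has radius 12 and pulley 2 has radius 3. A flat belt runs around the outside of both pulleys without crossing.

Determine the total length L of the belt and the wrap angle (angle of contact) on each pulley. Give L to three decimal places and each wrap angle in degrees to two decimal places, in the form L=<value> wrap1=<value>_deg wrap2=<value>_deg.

L=96.693 wrap1=226.07_deg wrap2=133.93_deg

open belt: β = asin((r2−r1)/C) = asin(-9/23) = -23.0357°
wrap1 = π − 2β = 226.0714°
wrap2 = π + 2β = 133.9286°
tangent length = C·cosβ = 21.1660
L = r1·wrap1 + r2·wrap2 + 2·C·cosβ = 12·3.9457 + 3·2.3375 + 2·21.1660 = 96.6928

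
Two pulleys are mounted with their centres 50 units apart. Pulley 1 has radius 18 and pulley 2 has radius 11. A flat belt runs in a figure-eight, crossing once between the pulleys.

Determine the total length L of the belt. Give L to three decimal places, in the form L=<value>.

crossed belt: β = asin((r1+r2)/C) = asin(29/50) = 35.4505°
wrap1 = wrap2 = π + 2β = 250.9011°
tangent length = C·cosβ = 40.7308
L = (r1+r2)·wrap + 2·C·cosβ = 29·4.3791 + 2·40.7308 = 208.4541

L=208.454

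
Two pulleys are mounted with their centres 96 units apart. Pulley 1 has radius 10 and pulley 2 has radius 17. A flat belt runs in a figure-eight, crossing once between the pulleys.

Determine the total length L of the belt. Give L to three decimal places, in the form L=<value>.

L=284.468

crossed belt: β = asin((r1+r2)/C) = asin(27/96) = 16.3348°
wrap1 = wrap2 = π + 2β = 212.6696°
tangent length = C·cosβ = 92.1249
L = (r1+r2)·wrap + 2·C·cosβ = 27·3.7118 + 2·92.1249 = 284.4680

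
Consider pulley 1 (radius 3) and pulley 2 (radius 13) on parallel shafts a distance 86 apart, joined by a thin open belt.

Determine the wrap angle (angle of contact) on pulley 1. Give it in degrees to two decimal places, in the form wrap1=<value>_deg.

wrap1=166.65_deg

open belt: β = asin((r2−r1)/C) = asin(10/86) = 6.6774°
wrap1 = π − 2β = 166.6452°
wrap2 = π + 2β = 193.3548°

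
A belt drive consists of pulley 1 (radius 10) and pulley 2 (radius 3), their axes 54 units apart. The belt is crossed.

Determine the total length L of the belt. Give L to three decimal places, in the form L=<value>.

L=151.986

crossed belt: β = asin((r1+r2)/C) = asin(13/54) = 13.9303°
wrap1 = wrap2 = π + 2β = 207.8605°
tangent length = C·cosβ = 52.4118
L = (r1+r2)·wrap + 2·C·cosβ = 13·3.6279 + 2·52.4118 = 151.9857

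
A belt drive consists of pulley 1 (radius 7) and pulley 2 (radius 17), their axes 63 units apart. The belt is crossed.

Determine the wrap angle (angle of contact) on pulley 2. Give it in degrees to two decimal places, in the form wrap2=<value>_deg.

wrap2=224.79_deg

crossed belt: β = asin((r1+r2)/C) = asin(24/63) = 22.3927°
wrap1 = wrap2 = π + 2β = 224.7854°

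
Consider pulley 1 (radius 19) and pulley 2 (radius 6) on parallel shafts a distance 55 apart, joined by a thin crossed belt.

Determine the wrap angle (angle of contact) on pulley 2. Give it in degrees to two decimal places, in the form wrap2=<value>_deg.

wrap2=234.07_deg

crossed belt: β = asin((r1+r2)/C) = asin(25/55) = 27.0357°
wrap1 = wrap2 = π + 2β = 234.0714°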